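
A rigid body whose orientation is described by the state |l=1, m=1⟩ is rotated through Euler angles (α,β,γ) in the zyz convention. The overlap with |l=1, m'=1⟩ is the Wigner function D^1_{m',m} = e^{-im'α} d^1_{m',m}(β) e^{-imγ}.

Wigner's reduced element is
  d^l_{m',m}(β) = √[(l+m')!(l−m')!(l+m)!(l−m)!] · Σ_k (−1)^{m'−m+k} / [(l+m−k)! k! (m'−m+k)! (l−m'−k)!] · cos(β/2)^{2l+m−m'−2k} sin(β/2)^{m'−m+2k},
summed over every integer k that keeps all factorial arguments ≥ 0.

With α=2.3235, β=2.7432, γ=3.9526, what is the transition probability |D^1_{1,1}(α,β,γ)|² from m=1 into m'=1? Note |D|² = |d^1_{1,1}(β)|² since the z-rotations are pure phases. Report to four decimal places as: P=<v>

P=0.0015

D^1_{1,1}(2.3235,2.7432,3.9526) = e^{-i·1·2.3235}·d^1_{1,1}(2.7432)·e^{-i·1·3.9526}. Compute d first:
With c≡cos(β/2)=0.197882 and s≡sin(β/2)=0.980226, N=[2·1·2·1]^{1/2}=2.000000
The bounds max(0,m−m')=0 and min(l+m,l−m')=0 give 1 term
  k=0: (−1)^0·2.0000/(2)·0.1979^2·0.9802^0 = +0.039157
d^1_{1,1}(2.7432) = +0.039157
|D^1_{1,1}|² = |d^1_{1,1}(β)|² = (+0.039157)² = 0.001533 (the z-rotation phases have unit modulus)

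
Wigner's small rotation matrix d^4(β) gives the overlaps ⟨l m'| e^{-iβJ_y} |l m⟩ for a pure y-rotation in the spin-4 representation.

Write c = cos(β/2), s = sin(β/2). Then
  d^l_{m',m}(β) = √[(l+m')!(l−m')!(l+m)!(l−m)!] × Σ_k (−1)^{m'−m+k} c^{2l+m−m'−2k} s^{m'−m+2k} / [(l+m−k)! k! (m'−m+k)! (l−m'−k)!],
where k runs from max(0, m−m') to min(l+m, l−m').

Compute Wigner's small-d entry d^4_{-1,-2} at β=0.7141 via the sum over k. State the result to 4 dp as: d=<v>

d^4_{-1,-2}(β=0.7141) via Wigner's sum:
With c≡cos(β/2)=0.936932 and s≡sin(β/2)=0.349512, N=[6·120·2·720]^{1/2}=1018.233765
k: max(0,(-2)−(-1))=0 … min(4+(-2),4−(-1))=2
  k=0: (−1)^1·1018.2338/(240)·0.9369^7·0.3495^1 = -0.939841
  k=1: (−1)^2·1018.2338/(48)·0.9369^5·0.3495^3 = +0.653931
  k=2: (−1)^3·1018.2338/(72)·0.9369^3·0.3495^5 = -0.060666
d^4_{-1,-2}(0.7141) = -0.939841 +0.653931 -0.060666 = -0.346576

d=-0.3466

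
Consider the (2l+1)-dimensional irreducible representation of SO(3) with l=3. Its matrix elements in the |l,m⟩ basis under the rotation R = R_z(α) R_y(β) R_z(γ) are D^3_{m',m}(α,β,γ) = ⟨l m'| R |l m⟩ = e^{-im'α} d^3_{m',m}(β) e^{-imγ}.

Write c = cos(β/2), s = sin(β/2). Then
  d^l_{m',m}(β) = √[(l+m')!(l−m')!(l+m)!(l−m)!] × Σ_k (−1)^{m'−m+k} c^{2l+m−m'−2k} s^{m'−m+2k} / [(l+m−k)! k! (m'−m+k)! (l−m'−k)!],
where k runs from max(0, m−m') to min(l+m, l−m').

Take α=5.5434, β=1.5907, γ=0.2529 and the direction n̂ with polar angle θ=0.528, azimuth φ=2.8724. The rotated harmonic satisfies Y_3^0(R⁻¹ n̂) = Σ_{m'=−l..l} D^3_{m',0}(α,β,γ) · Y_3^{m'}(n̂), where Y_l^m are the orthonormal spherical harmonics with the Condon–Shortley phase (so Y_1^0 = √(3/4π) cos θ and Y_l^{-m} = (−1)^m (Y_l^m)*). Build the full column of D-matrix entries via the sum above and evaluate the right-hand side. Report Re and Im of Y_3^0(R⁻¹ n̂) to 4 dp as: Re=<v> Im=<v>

Need the full column D^3_{m',0} for m'=−3..3 at α=5.5434, β=1.5907, γ=0.2529.
cos(β/2)=0.700035, sin(β/2)=0.714109
d^3_{-3,0}: single k=3 term ⇒ +0.558685;  D = -0.337468-0.445247i
d^3_{-2,0}: k∈[2..3] ⇒ +0.670761 -0.698003 = -0.027242;  D = -0.002482+0.027128i
d^3_{-1,0}: k∈[1..3] ⇒ +0.415866 -1.298266 +0.450331 = -0.432070;  D = -0.319132+0.291271i
d^3_{0,0}: k∈[0..3] ⇒ +0.117684 -1.102173 +1.146936 -0.132613 = +0.029834;  D = +0.029834+0.000000i
d^3_{1,0}: k∈[0..2] ⇒ -0.415866 +1.298266 -0.450331 = +0.432070;  D = +0.319132+0.291271i
d^3_{2,0}: k∈[0..1] ⇒ +0.670761 -0.698003 = -0.027242;  D = -0.002482-0.027128i
d^3_{3,0}: single k=0 term ⇒ -0.558685;  D = +0.337468-0.445247i
Y_3^{m'}(θ=0.528,φ=2.8724) and Σ D·Y over m':
  (-0.3375-0.4452i)·(-0.0369-0.0386i)  (-0.0025+0.0271i)·(+0.1924+0.1149i)  (-0.3191+0.2913i)·(-0.4286-0.1183i)  (+0.0298+0.0000i)·(+0.2356+0.0000i)  (+0.3191+0.2913i)·(+0.4286-0.1183i)  (-0.0025-0.0271i)·(+0.1924-0.1149i)  (+0.3375-0.4452i)·(+0.0369-0.0386i)
Y_3^0(R⁻¹ n̂) = +0.332869+0.000000i

Re=0.3329 Im=0.0000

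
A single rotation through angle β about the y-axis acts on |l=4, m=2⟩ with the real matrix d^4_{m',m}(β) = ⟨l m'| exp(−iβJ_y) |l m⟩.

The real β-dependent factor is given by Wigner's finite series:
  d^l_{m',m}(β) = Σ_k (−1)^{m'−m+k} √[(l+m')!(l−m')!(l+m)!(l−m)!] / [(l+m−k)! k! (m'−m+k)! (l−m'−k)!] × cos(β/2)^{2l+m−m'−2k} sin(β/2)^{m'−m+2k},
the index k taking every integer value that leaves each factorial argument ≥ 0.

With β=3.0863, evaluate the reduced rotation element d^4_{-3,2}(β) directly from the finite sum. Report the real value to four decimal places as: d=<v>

d^4_{-3,2}(β=3.0863) via Wigner's sum:
c=cos(3.0863/2)=0.027643, s=sin(3.0863/2)=0.999618; N=√[1·5040·720·2]=2693.993318
The bounds max(0,m−m')=5 and min(l+m,l−m')=6 give 2 terms
  k=5: (−1)^0·2693.9933/(240)·0.0276^3·0.9996^5 = +0.000237
  k=6: (−1)^1·2693.9933/(720)·0.0276^1·0.9996^7 = -0.103154
d^4_{-3,2}(3.0863) = +0.000237 -0.103154 = -0.102917

d=-0.1029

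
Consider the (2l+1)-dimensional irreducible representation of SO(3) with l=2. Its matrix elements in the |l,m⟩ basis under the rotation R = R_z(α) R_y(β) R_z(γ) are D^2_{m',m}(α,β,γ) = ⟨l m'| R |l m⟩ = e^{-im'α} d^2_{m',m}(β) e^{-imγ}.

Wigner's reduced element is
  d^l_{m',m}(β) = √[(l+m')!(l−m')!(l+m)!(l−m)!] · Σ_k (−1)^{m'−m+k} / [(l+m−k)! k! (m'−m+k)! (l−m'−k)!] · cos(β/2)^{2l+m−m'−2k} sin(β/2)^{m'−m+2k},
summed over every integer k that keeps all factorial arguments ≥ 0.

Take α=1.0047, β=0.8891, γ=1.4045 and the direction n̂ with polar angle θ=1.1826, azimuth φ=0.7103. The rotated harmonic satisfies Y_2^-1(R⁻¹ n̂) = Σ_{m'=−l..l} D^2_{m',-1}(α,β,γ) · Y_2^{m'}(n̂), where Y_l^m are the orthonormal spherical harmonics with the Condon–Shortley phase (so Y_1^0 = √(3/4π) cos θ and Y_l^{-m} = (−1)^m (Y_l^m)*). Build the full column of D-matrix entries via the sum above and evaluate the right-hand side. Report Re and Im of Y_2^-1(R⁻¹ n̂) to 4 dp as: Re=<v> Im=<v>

Re=-0.1582 Im=0.2183

Need the full column D^2_{m',-1} for m'=−2..2 at α=1.0047, β=0.8891, γ=1.4045.
cos(β/2)=0.902804, sin(β/2)=0.430052
d^2_{-2,-1}: single k=1 term ⇒ +0.632895;  D = -0.609574-0.170220i
d^2_{-1,-1}: k∈[0..1] ⇒ +0.664316 -0.452220 = +0.212096;  D = -0.157709+0.141818i
d^2_{0,-1}: k∈[0..1] ⇒ -0.775135 +0.175886 = -0.599249;  D = -0.099194-0.590982i
d^2_{1,-1}: k∈[0..1] ⇒ +0.452220 -0.034204 = +0.418016;  D = +0.385050+0.162706i
d^2_{2,-1}: single k=0 term ⇒ -0.143610;  D = -0.118128+0.081668i
Y_2^{m'}(θ=1.1826,φ=0.7103) and Σ D·Y over m':
  (-0.6096-0.1702i)·(+0.0495-0.3272i)  (-0.1577+0.1418i)·(+0.2052-0.1765i)  (-0.0992-0.5910i)·(-0.1798+0.0000i)  (+0.3851+0.1627i)·(-0.2052-0.1765i)  (-0.1181+0.0817i)·(+0.0495+0.3272i)
Y_2^-1(R⁻¹ n̂) = -0.158249+0.218283i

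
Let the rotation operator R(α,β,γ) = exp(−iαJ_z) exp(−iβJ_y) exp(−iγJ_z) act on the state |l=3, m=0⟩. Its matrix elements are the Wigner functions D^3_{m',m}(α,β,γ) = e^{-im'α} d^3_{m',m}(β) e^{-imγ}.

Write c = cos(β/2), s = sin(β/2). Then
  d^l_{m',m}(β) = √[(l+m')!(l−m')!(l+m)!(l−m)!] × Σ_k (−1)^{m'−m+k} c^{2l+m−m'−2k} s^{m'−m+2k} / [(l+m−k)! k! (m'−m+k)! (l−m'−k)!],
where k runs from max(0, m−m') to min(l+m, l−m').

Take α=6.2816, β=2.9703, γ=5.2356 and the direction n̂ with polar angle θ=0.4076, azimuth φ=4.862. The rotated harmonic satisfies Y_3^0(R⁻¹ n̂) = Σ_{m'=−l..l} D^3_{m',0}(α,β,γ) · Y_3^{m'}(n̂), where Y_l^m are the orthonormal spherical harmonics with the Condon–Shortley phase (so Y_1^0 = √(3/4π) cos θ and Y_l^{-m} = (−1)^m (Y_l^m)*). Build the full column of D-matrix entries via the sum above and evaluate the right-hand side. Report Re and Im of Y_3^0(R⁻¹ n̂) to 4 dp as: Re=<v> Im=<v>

Need the full column D^3_{m',0} for m'=−3..3 at α=6.2816, β=2.9703, γ=5.2356.
cos(β/2)=0.085542, sin(β/2)=0.996335
d^3_{-3,0}: single k=3 term ⇒ +0.002769;  D = +0.002769-0.000013i
d^3_{-2,0}: k∈[2..3] ⇒ +0.000291 -0.039495 = -0.039203;  D = -0.039203+0.000124i
d^3_{-1,0}: k∈[1..3] ⇒ +0.000016 -0.006434 +0.290934 = +0.284516;  D = +0.284516-0.000451i
d^3_{0,0}: k∈[0..3] ⇒ +0.000000 -0.000478 +0.064896 -0.978208 = -0.913790;  D = -0.913790+0.000000i
d^3_{1,0}: k∈[0..2] ⇒ -0.000016 +0.006434 -0.290934 = -0.284516;  D = -0.284516-0.000451i
d^3_{2,0}: k∈[0..1] ⇒ +0.000291 -0.039495 = -0.039203;  D = -0.039203-0.000124i
d^3_{3,0}: single k=0 term ⇒ -0.002769;  D = -0.002769-0.000013i
Y_3^{m'}(θ=0.4076,φ=4.862) and Σ D·Y over m':
  (+0.0028-0.0000i)·(-0.0113-0.0234i)  (-0.0392+0.0001i)·(-0.1409+0.0435i)  (+0.2845-0.0005i)·(+0.0614+0.4072i)  (-0.9138+0.0000i)·(+0.4160+0.0000i)  (-0.2845-0.0005i)·(-0.0614+0.4072i)  (-0.0392-0.0001i)·(-0.1409-0.0435i)  (-0.0028-0.0000i)·(+0.0113-0.0234i)
Y_3^0(R⁻¹ n̂) = -0.333895-0.000000i

Re=-0.3339 Im=0.0000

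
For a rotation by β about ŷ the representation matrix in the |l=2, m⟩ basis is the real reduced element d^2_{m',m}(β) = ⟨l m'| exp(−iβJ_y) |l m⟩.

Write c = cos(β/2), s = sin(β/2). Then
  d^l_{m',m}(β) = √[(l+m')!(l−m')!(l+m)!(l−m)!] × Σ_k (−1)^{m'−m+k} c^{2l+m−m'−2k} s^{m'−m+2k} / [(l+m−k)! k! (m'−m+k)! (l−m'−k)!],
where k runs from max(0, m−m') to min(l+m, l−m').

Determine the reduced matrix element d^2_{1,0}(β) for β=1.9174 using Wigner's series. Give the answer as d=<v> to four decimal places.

d=0.3913

d^2_{1,0}(β=1.9174) via Wigner's sum:
c=cos(1.9174/2)=0.574584, s=sin(1.9174/2)=0.818445; N=√[6·1·2·2]=4.898979
k∈{0,1} keeps every argument non-negative
  k=0: (−1)^1·4.8990/(2)·0.5746^3·0.8184^1 = -0.380300
  k=1: (−1)^2·4.8990/(2)·0.5746^1·0.8184^3 = +0.771611
d^2_{1,0}(1.9174) = -0.380300 +0.771611 = +0.391311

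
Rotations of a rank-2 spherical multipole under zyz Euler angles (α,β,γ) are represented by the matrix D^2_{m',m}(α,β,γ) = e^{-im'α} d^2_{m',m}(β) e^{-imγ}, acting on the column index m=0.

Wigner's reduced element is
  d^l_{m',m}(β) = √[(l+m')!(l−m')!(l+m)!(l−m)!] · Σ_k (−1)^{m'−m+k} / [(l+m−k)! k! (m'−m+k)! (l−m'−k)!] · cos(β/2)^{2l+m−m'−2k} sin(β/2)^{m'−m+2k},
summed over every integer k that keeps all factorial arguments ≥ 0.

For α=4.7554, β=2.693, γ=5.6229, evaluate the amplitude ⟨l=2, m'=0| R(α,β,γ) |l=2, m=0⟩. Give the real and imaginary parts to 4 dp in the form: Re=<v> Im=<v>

Split into d^2_{0,0}(β=2.693) × two z-phases.
With c≡cos(β/2)=0.222420 and s≡sin(β/2)=0.974951, N=[2·2·2·2]^{1/2}=4.000000
k: max(0,(0)−(0))=0 … min(2+(0),2−(0))=2
  k=0: (−1)^0·4.0000/(4)·0.2224^4·0.9750^0 = +0.002447
  k=1: (−1)^1·4.0000/(1)·0.2224^2·0.9750^2 = -0.188094
  k=2: (−1)^2·4.0000/(4)·0.2224^0·0.9750^4 = +0.903506
d^2_{0,0}(2.693) = +0.002447 -0.188094 +0.903506 = +0.717859
Attach z-rotation phases: D = e^{-i(0)(4.7554)}·(+0.717859)·e^{-i(0)(5.6229)} = +0.717859+0.000000i

Re=0.7179 Im=0.0000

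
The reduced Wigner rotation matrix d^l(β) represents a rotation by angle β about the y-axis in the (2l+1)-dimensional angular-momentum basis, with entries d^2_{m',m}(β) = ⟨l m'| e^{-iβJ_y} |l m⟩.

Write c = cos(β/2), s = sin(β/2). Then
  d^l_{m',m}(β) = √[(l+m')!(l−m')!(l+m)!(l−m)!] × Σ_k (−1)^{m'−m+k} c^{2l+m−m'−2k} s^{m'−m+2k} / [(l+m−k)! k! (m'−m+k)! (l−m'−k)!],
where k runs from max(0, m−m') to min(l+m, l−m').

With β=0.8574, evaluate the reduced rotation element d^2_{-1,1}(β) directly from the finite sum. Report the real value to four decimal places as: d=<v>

d^2_{-1,1}(β=0.8574) via Wigner's sum:
With c≡cos(β/2)=0.909507 and s≡sin(β/2)=0.415689, N=[1·6·6·1]^{1/2}=6.000000
k∈{2,3} keeps every argument non-negative
  k=2: (−1)^0·6.0000/(2)·0.9095^2·0.4157^2 = +0.428815
  k=3: (−1)^1·6.0000/(6)·0.9095^0·0.4157^4 = -0.029859
d^2_{-1,1}(0.8574) = +0.428815 -0.029859 = +0.398956

d=0.3990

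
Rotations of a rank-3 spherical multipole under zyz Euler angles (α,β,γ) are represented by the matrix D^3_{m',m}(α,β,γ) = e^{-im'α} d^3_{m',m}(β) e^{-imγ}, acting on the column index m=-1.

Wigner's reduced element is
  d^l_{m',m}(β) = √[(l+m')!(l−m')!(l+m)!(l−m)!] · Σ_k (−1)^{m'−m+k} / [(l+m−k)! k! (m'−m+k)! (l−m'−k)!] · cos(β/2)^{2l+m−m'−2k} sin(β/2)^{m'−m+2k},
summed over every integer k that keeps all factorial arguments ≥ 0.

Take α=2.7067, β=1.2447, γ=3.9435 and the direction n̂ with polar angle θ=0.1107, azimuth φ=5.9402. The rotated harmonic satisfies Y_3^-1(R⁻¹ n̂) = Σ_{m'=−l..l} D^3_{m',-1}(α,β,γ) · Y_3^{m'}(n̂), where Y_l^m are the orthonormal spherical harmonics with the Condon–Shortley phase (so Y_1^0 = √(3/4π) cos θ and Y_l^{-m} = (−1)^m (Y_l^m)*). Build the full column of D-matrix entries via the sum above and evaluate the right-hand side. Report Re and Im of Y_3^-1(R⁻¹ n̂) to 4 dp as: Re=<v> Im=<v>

Need the full column D^3_{m',-1} for m'=−3..3 at α=2.7067, β=1.2447, γ=3.9435.
cos(β/2)=0.812511, sin(β/2)=0.582946
d^3_{-3,-1}: single k=2 term ⇒ +0.573613;  D = +0.502629-0.276398i
d^3_{-2,-1}: k∈[1..2] ⇒ +0.652791 -0.672052 = -0.019261;  D = +0.019217-0.001306i
d^3_{-1,-1}: k∈[0..2] ⇒ +0.287723 -1.184850 +0.457429 = -0.439698;  D = -0.410416-0.157777i
d^3_{0,-1}: k∈[0..2] ⇒ -0.715097 +1.104294 -0.189479 = +0.199718;  D = -0.138871-0.143534i
d^3_{1,-1}: k∈[0..2] ⇒ +0.888638 -0.609905 +0.039244 = +0.317977;  D = +0.104239+0.300405i
d^3_{2,-1}: k∈[0..1] ⇒ -0.672052 +0.172970 = -0.499082;  D = -0.050270+0.496543i
d^3_{3,-1}: single k=0 term ⇒ +0.295269;  D = -0.150741+0.253892i
Y_3^{m'}(θ=0.1107,φ=5.9402) and Σ D·Y over m':
  (+0.5026-0.2764i)·(+0.0003+0.0005i)  (+0.0192-0.0013i)·(+0.0096+0.0079i)  (-0.4104-0.1578i)·(+0.1324+0.0473i)  (-0.1389-0.1435i)·(+0.7192+0.0000i)  (+0.1042+0.3004i)·(-0.1324+0.0473i)  (-0.0503+0.4965i)·(+0.0096-0.0079i)  (-0.1507+0.2539i)·(-0.0003+0.0005i)
Y_3^-1(R⁻¹ n̂) = -0.170965-0.173074i

Re=-0.1710 Im=-0.1731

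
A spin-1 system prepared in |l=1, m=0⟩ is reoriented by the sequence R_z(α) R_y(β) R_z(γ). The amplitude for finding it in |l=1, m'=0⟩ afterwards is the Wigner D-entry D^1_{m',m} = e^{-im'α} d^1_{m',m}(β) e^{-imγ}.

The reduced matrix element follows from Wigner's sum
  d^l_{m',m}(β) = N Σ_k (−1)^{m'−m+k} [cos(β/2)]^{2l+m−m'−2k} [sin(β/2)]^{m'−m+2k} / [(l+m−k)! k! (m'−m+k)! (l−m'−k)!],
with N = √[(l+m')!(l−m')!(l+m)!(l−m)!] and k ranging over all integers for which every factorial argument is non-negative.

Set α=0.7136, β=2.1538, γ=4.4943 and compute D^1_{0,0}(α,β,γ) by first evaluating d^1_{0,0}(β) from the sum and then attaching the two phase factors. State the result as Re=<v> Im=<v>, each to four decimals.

Split into d^1_{0,0}(β=2.1538) × two z-phases.
c=cos(2.1538/2)=0.474060, s=sin(2.1538/2)=0.880492; N=√[1·1·1·1]=1.000000
Admissible k: 0..1 (factorial args all ≥0)
  k=0: (−1)^0·1.0000/(1)·0.4741^2·0.8805^0 = +0.224733
  k=1: (−1)^1·1.0000/(1)·0.4741^0·0.8805^2 = -0.775267
d^1_{0,0}(2.1538) = +0.224733 -0.775267 = -0.550534
Phases: e^{-i·(0)·0.7136}=+1.000000+0.000000i, e^{-i·(0)·4.4943}=+1.000000+0.000000i ⇒ D=-0.550534+0.000000i

Re=-0.5505 Im=0.0000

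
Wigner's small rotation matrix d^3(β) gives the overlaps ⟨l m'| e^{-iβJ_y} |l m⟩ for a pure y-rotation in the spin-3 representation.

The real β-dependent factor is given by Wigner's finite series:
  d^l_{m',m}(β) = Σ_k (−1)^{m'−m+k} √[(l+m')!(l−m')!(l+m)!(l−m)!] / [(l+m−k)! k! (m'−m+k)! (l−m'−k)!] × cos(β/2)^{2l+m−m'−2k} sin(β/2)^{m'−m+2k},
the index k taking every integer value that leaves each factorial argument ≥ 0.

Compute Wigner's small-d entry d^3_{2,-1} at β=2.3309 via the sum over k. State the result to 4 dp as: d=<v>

d^3_{2,-1}(β=2.3309) via Wigner's sum:
With c≡cos(β/2)=0.394337 and s≡sin(β/2)=0.918966, N=[120·1·2·24]^{1/2}=75.894664
k: max(0,(-1)−(2))=0 … min(3+(-1),3−(2))=1
  k=0: (−1)^3·75.8947/(12)·0.3943^3·0.9190^3 = -0.300975
  k=1: (−1)^4·75.8947/(24)·0.3943^1·0.9190^5 = +0.817268
d^3_{2,-1}(2.3309) = -0.300975 +0.817268 = +0.516293

d=0.5163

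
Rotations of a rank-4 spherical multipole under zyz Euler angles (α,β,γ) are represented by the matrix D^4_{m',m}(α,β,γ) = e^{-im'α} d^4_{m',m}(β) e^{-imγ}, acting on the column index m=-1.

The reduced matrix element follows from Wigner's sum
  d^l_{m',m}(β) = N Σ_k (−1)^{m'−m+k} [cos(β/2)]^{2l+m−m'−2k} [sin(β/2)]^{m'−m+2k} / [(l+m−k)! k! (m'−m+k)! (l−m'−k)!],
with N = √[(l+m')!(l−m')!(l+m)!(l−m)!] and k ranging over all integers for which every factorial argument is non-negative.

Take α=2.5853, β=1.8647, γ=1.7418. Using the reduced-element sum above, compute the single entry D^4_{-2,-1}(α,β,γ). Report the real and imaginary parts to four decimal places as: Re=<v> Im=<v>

Re=0.2140 Im=0.1558

First d^4_{-2,-1}(β=1.8647), then the phase factors e^{-i(-2)α} and e^{-i(-1)γ}:
Half-angle: c=0.595949, s=0.803023. N=√(2·720·6·120)=1018.233765
The bounds max(0,m−m')=1 and min(l+m,l−m')=3 give 3 terms
  k=1: (−1)^0·1018.2338/(240)·0.5959^7·0.8030^1 = +0.090955
  k=2: (−1)^1·1018.2338/(48)·0.5959^5·0.8030^3 = -0.825721
  k=3: (−1)^2·1018.2338/(72)·0.5959^3·0.8030^5 = +0.999494
d^4_{-2,-1}(1.8647) = +0.090955 -0.825721 +0.999494 = +0.264728
Attach z-rotation phases: D = e^{-i(-2)(2.5853)}·(+0.264728)·e^{-i(-1)(1.7418)} = +0.214030+0.155795i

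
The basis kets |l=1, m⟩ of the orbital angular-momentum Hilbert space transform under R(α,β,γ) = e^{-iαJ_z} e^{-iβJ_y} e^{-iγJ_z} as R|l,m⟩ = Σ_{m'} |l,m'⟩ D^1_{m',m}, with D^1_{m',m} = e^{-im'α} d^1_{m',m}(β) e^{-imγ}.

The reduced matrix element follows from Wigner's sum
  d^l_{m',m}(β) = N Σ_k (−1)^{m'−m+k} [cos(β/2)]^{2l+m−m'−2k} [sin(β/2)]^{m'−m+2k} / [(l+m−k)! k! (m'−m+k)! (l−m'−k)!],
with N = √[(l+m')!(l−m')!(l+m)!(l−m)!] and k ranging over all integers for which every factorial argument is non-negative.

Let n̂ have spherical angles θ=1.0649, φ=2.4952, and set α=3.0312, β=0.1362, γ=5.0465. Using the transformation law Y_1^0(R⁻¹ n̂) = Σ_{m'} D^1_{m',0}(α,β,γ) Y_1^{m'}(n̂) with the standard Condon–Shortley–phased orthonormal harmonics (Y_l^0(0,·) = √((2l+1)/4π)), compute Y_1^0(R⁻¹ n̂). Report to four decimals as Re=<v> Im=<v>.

Re=0.2845 Im=0.0000

Need the full column D^1_{m',0} for m'=−1..1 at α=3.0312, β=0.1362, γ=5.0465.
cos(β/2)=0.997682, sin(β/2)=0.068047
d^1_{-1,0}: single k=1 term ⇒ +0.096010;  D = -0.095426+0.010577i
d^1_{0,0}: k∈[0..1] ⇒ +0.995370 -0.004630 = +0.990739;  D = +0.990739+0.000000i
d^1_{1,0}: single k=0 term ⇒ -0.096010;  D = +0.095426+0.010577i
Y_1^{m'}(θ=1.0649,φ=2.4952) and Σ D·Y over m':
  (-0.0954+0.0106i)·(-0.2412-0.1820i)  (+0.9907+0.0000i)·(+0.2368+0.0000i)  (+0.0954+0.0106i)·(+0.2412-0.1820i)
Y_1^0(R⁻¹ n̂) = +0.284474+0.000000i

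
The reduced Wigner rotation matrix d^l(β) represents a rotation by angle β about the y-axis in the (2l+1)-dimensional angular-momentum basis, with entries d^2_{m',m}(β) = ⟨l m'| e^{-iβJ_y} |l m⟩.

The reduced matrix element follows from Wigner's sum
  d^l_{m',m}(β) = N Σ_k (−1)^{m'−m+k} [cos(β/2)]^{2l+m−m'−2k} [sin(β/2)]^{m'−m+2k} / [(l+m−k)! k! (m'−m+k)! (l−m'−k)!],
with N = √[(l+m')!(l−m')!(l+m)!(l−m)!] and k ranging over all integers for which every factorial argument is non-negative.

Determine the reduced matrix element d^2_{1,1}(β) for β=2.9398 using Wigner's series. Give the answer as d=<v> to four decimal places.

d=-0.0300

d^2_{1,1}(β=2.9398) via Wigner's sum:
c=cos(2.9398/2)=0.100725, s=sin(2.9398/2)=0.994914; N=√[6·1·6·1]=6.000000
Admissible k: 0..1 (factorial args all ≥0)
  k=0: (−1)^0·6.0000/(6)·0.1007^4·0.9949^0 = +0.000103
  k=1: (−1)^1·6.0000/(2)·0.1007^2·0.9949^2 = -0.030128
d^2_{1,1}(2.9398) = +0.000103 -0.030128 = -0.030025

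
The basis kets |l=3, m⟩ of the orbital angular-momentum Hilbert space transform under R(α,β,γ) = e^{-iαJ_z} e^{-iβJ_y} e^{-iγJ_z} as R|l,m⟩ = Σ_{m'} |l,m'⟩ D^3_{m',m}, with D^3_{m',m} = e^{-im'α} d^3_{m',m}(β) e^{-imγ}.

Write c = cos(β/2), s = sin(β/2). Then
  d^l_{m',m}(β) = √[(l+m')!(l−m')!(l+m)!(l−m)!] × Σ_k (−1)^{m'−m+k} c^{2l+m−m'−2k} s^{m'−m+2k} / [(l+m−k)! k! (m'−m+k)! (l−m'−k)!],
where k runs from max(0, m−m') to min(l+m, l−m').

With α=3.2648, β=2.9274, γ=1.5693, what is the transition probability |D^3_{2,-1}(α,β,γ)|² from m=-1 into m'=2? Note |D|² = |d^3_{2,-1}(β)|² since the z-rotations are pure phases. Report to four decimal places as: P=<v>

P=0.1029

D^3_{2,-1}(3.2648,2.9274,1.5693) = e^{-i·2·3.2648}·d^3_{2,-1}(2.9274)·e^{-i·-1·1.5693}. Compute d first:
With c≡cos(β/2)=0.106892 and s≡sin(β/2)=0.994271, N=[120·1·2·24]^{1/2}=75.894664
Admissible k: 0..1 (factorial args all ≥0)
  k=0: (−1)^3·75.8947/(12)·0.1069^3·0.9943^3 = -0.007592
  k=1: (−1)^4·75.8947/(24)·0.1069^1·0.9943^5 = +0.328448
d^3_{2,-1}(2.9274) = -0.007592 +0.328448 = +0.320856
|D^3_{2,-1}|² = |d^3_{2,-1}(β)|² = (+0.320856)² = 0.102949 (the z-rotation phases have unit modulus)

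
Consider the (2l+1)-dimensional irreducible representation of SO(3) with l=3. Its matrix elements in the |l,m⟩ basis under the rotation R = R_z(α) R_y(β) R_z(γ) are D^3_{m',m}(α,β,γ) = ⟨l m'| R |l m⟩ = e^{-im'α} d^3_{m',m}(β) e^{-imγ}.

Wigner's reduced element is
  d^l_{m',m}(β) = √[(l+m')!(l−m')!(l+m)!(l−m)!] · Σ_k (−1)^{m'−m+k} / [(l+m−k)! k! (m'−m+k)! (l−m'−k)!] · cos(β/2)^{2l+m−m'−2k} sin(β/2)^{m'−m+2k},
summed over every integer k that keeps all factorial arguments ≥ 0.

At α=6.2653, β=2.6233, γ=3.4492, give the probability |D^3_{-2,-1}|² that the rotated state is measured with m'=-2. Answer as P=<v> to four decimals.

P=0.0086

First d^3_{-2,-1}(β=2.6233), then the phase factors e^{-i(-2)α} and e^{-i(-1)γ}:
With c≡cos(β/2)=0.256255 and s≡sin(β/2)=0.966609, N=[1·120·2·24]^{1/2}=75.894664
k: max(0,(-1)−(-2))=1 … min(3+(-1),3−(-2))=2
  k=1: (−1)^0·75.8947/(24)·0.2563^5·0.9666^1 = +0.003378
  k=2: (−1)^1·75.8947/(12)·0.2563^3·0.9666^3 = -0.096117
d^3_{-2,-1}(2.6233) = +0.003378 -0.096117 = -0.092740
|D^3_{-2,-1}|² = |d^3_{-2,-1}(β)|² = (-0.092740)² = 0.008601 (the z-rotation phases have unit modulus)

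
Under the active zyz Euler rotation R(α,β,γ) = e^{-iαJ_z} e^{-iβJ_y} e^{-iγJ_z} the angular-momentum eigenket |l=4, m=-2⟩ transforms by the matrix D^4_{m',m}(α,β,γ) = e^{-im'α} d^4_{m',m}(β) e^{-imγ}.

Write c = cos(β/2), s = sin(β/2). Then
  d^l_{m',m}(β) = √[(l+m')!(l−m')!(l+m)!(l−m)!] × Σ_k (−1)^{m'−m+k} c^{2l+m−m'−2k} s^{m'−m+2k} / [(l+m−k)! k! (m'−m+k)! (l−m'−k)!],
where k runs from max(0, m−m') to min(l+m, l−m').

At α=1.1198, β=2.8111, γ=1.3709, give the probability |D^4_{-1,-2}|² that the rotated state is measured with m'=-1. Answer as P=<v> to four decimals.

P=0.0032

Split into d^4_{-1,-2}(β=2.8111) × two z-phases.
With c≡cos(β/2)=0.164495 and s≡sin(β/2)=0.986378, N=[6·120·2·720]^{1/2}=1018.233765
k: max(0,(-2)−(-1))=0 … min(4+(-2),4−(-1))=2
  k=0: (−1)^1·1018.2338/(240)·0.1645^7·0.9864^1 = -0.000014
  k=1: (−1)^2·1018.2338/(48)·0.1645^5·0.9864^3 = +0.002452
  k=2: (−1)^3·1018.2338/(72)·0.1645^3·0.9864^5 = -0.058775
d^4_{-1,-2}(2.8111) = -0.000014 +0.002452 -0.058775 = -0.056337
|D^4_{-1,-2}|² = |d^4_{-1,-2}(β)|² = (-0.056337)² = 0.003174 (the z-rotation phases have unit modulus)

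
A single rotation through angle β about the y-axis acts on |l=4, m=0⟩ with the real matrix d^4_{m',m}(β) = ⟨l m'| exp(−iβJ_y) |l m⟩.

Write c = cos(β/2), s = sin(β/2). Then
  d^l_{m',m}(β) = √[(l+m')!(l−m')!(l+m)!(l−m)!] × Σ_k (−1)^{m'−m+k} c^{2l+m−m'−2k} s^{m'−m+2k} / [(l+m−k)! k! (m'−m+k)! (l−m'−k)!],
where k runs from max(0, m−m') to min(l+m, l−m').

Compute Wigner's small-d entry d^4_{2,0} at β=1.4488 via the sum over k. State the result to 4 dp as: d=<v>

d=-0.3491

d^4_{2,0}(β=1.4488) via Wigner's sum:
With c≡cos(β/2)=0.748897 and s≡sin(β/2)=0.662686, N=[720·2·24·24]^{1/2}=910.735966
The bounds max(0,m−m')=0 and min(l+m,l−m')=2 give 3 terms
  k=0: (−1)^2·910.7360/(96)·0.7489^6·0.6627^2 = +0.734971
  k=1: (−1)^3·910.7360/(36)·0.7489^4·0.6627^4 = -1.534654
  k=2: (−1)^4·910.7360/(96)·0.7489^2·0.6627^6 = +0.450623
d^4_{2,0}(1.4488) = +0.734971 -1.534654 +0.450623 = -0.349060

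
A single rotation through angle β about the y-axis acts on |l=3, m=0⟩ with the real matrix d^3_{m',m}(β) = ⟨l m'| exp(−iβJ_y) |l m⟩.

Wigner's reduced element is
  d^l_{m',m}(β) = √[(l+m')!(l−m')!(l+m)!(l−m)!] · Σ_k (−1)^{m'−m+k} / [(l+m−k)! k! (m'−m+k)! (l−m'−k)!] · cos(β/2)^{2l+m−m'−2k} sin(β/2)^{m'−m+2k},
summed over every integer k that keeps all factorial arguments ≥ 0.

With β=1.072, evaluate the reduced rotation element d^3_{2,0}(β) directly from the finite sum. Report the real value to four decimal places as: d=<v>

d=0.5051

d^3_{2,0}(β=1.072) via Wigner's sum:
Half-angle: c=0.859758, s=0.510701. N=√(120·1·6·6)=65.726707
The bounds max(0,m−m')=0 and min(l+m,l−m')=1 give 2 terms
  k=0: (−1)^2·65.7267/(12)·0.8598^4·0.5107^2 = +0.780548
  k=1: (−1)^3·65.7267/(12)·0.8598^2·0.5107^4 = -0.275410
d^3_{2,0}(1.072) = +0.780548 -0.275410 = +0.505138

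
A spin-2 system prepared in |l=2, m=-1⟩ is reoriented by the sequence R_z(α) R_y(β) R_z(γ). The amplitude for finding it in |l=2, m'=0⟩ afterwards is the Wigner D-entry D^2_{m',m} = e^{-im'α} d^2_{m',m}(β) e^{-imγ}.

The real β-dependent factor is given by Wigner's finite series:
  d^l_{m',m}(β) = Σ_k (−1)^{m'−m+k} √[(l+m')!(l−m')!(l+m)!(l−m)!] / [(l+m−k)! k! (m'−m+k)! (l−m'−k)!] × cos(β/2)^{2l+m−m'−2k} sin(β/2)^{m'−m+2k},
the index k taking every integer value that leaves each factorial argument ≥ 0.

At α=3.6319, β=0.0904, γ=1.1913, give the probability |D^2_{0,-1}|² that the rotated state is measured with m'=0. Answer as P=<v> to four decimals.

P=0.0121

D^2_{0,-1}(3.6319,0.0904,1.1913) = e^{-i·0·3.6319}·d^2_{0,-1}(0.0904)·e^{-i·-1·1.1913}. Compute d first:
c=cos(0.0904/2)=0.998979, s=sin(0.0904/2)=0.045185; N=√[2·2·1·6]=4.898979
The bounds max(0,m−m')=0 and min(l+m,l−m')=1 give 2 terms
  k=0: (−1)^1·4.8990/(2)·0.9990^3·0.0452^1 = -0.110340
  k=1: (−1)^2·4.8990/(2)·0.9990^1·0.0452^3 = +0.000226
d^2_{0,-1}(0.0904) = -0.110340 +0.000226 = -0.110115
|D^2_{0,-1}|² = |d^2_{0,-1}(β)|² = (-0.110115)² = 0.012125 (the z-rotation phases have unit modulus)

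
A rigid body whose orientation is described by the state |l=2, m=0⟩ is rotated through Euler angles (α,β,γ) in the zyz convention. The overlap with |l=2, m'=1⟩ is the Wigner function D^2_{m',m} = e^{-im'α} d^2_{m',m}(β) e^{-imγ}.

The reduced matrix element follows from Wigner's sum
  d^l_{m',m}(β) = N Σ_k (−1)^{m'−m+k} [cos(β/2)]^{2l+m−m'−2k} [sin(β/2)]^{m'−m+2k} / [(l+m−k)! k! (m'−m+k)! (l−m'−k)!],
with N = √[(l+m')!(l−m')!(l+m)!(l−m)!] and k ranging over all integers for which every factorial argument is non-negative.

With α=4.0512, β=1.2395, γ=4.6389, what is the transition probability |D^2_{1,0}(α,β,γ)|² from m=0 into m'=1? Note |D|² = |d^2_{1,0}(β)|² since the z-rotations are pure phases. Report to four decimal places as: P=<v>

P=0.1419

Split into d^2_{1,0}(β=1.2395) × two z-phases.
c=cos(1.2395/2)=0.814024, s=sin(1.2395/2)=0.580832; N=√[6·1·2·2]=4.898979
Admissible k: 0..1 (factorial args all ≥0)
  k=0: (−1)^1·4.8990/(2)·0.8140^3·0.5808^1 = -0.767427
  k=1: (−1)^2·4.8990/(2)·0.8140^1·0.5808^3 = +0.390718
d^2_{1,0}(1.2395) = -0.767427 +0.390718 = -0.376709
|D^2_{1,0}|² = |d^2_{1,0}(β)|² = (-0.376709)² = 0.141910 (the z-rotation phases have unit modulus)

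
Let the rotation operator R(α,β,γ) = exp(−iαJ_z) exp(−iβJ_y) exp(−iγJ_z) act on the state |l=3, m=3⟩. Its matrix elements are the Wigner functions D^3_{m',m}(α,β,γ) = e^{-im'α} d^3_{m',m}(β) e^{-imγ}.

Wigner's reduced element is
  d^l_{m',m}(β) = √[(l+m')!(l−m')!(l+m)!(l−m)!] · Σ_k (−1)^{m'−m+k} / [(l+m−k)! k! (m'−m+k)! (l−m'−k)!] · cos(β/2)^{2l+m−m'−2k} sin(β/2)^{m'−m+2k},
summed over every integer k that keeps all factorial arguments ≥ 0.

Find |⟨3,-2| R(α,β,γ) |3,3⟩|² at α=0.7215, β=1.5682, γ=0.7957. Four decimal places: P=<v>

P=0.0928

First d^3_{-2,3}(β=1.5682), then the phase factors e^{-i(-2)α} and e^{-i(3)γ}:
c=cos(1.5682/2)=0.708024, s=sin(1.5682/2)=0.706188; N=√[1·120·720·1]=293.938769
Admissible k: 5..5 (factorial args all ≥0)
  k=5: (−1)^0·293.9388/(120)·0.7080^1·0.7062^5 = +0.304597
d^3_{-2,3}(1.5682) = +0.304597
|D^3_{-2,3}|² = |d^3_{-2,3}(β)|² = (+0.304597)² = 0.092780 (the z-rotation phases have unit modulus)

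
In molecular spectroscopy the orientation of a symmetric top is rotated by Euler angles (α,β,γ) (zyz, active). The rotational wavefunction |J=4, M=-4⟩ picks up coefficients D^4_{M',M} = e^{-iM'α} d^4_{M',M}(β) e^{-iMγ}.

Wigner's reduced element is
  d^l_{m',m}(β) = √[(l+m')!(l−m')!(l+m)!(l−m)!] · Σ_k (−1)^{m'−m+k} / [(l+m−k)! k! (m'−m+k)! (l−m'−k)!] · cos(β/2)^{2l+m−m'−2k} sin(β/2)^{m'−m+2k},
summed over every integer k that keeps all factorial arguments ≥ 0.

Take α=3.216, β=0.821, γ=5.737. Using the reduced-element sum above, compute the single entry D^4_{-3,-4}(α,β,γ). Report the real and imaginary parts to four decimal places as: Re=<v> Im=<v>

Re=-0.2342 Im=-0.5687

Split into d^4_{-3,-4}(β=0.821) × two z-phases.
Half-angle: c=0.916921, s=0.399068. N=√(1·5040·1·40320)=14255.272709
Admissible k: 0..0 (factorial args all ≥0)
  k=0: (−1)^1·14255.2727/(5040)·0.9169^7·0.3991^1 = -0.615059
d^4_{-3,-4}(0.821) = -0.615059
Attach z-rotation phases: D = e^{-i(-3)(3.216)}·(-0.615059)·e^{-i(-4)(5.737)} = -0.234249-0.568704i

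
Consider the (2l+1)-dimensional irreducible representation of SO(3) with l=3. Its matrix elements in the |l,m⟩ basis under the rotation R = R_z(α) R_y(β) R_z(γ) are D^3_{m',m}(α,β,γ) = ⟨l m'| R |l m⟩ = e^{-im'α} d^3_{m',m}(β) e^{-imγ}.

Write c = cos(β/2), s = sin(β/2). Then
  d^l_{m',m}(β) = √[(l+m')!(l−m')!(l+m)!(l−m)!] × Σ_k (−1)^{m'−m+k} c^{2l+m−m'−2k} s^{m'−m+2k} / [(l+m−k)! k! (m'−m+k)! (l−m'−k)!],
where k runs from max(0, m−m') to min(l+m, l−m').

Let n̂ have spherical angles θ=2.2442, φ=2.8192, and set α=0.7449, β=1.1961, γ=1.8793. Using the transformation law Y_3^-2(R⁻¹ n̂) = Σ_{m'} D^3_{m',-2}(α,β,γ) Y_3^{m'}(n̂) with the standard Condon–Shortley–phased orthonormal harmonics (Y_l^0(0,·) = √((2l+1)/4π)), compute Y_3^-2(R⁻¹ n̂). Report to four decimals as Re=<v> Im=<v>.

Need the full column D^3_{m',-2} for m'=−3..3 at α=0.7449, β=1.1961, γ=1.8793.
cos(β/2)=0.826435, sin(β/2)=0.563032
d^3_{-3,-2}: single k=1 term ⇒ +0.531683;  D = +0.509499-0.151977i
d^3_{-2,-2}: k∈[0..1] ⇒ +0.318605 -0.739386 = -0.420781;  D = -0.214897+0.361768i
d^3_{-1,-2}: k∈[0..1] ⇒ -0.686399 +0.637170 = -0.049229;  D = +0.010209+0.048159i
d^3_{0,-2}: k∈[0..1] ⇒ +0.809957 -0.375933 = +0.434024;  D = -0.353996-0.251125i
d^3_{1,-2}: k∈[0..1] ⇒ -0.637170 +0.147868 = -0.489302;  D = +0.485306-0.062408i
d^3_{2,-2}: k∈[0..1] ⇒ +0.343178 -0.031857 = +0.311322;  D = -0.200083+0.238512i
d^3_{3,-2}: single k=0 term ⇒ -0.114538;  D = -0.005369-0.114412i
Y_3^{m'}(θ=2.2442,φ=2.8192) and Σ D·Y over m':
  (+0.5095-0.1520i)·(-0.1131-0.1641i)  (-0.2149+0.3618i)·(-0.3113-0.2341i)  (+0.0102+0.0482i)·(-0.2264-0.0756i)  (-0.3540-0.2511i)·(+0.2456+0.0000i)  (+0.4853-0.0624i)·(+0.2264-0.0756i)  (-0.2001+0.2385i)·(-0.3113+0.2341i)  (-0.0054-0.1144i)·(+0.1131-0.1641i)
Y_3^-2(R⁻¹ n̂) = +0.075597-0.386023i

Re=0.0756 Im=-0.3860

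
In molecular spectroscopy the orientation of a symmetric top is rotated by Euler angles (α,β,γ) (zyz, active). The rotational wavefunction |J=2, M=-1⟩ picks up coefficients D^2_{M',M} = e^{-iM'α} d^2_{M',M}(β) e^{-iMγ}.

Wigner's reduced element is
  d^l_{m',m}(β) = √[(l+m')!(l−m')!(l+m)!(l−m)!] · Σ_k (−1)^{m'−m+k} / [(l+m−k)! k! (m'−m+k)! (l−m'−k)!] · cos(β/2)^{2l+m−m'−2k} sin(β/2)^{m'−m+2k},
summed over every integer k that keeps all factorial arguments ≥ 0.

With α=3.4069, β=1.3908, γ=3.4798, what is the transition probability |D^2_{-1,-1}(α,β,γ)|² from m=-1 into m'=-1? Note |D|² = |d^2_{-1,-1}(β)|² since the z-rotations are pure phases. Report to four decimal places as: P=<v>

First d^2_{-1,-1}(β=1.3908), then the phase factors e^{-i(-1)α} and e^{-i(-1)γ}:
Half-angle: c=0.767797, s=0.640693. N=√(1·6·1·6)=6.000000
k: max(0,(-1)−(-1))=0 … min(2+(-1),2−(-1))=1
  k=0: (−1)^0·6.0000/(6)·0.7678^4·0.6407^0 = +0.347526
  k=1: (−1)^1·6.0000/(2)·0.7678^2·0.6407^2 = -0.725962
d^2_{-1,-1}(1.3908) = +0.347526 -0.725962 = -0.378437
|D^2_{-1,-1}|² = |d^2_{-1,-1}(β)|² = (-0.378437)² = 0.143214 (the z-rotation phases have unit modulus)

P=0.1432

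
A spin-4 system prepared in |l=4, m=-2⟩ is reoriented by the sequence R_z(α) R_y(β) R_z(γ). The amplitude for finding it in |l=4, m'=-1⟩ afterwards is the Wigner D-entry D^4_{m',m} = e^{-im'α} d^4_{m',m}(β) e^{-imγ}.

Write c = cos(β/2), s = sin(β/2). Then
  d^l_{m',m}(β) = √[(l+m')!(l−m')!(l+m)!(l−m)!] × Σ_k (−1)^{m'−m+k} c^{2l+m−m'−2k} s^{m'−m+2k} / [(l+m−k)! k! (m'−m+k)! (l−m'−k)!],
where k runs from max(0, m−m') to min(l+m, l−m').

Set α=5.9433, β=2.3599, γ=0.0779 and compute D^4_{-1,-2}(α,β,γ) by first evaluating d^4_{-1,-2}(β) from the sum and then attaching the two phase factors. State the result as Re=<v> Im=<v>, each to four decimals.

Re=-0.3916 Im=0.0729

D^4_{-1,-2}(5.9433,2.3599,0.0779) = e^{-i·-1·5.9433}·d^4_{-1,-2}(2.3599)·e^{-i·-2·0.0779}. Compute d first:
With c≡cos(β/2)=0.380971 and s≡sin(β/2)=0.924587, N=[6·120·2·720]^{1/2}=1018.233765
k∈{0,1,2} keeps every argument non-negative
  k=0: (−1)^1·1018.2338/(240)·0.3810^7·0.9246^1 = -0.004569
  k=1: (−1)^2·1018.2338/(48)·0.3810^5·0.9246^3 = +0.134558
  k=2: (−1)^3·1018.2338/(72)·0.3810^3·0.9246^5 = -0.528360
d^4_{-1,-2}(2.3599) = -0.004569 +0.134558 -0.528360 = -0.398371
Phases: e^{-i·(-1)·5.9433}=+0.942793-0.333379i, e^{-i·(-2)·0.0779}=+0.987888+0.155170i ⇒ D=-0.391640+0.072921i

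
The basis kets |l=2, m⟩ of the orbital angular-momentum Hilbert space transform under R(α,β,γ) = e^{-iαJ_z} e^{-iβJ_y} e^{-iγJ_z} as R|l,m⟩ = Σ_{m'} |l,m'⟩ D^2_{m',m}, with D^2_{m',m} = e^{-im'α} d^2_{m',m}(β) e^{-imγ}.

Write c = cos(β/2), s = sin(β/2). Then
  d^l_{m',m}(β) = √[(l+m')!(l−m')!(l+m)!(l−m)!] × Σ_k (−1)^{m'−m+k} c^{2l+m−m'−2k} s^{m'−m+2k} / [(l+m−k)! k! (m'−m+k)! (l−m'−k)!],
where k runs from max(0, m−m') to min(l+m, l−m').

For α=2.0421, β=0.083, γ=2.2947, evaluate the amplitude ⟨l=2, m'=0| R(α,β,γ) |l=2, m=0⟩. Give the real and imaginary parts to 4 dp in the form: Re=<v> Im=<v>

Re=0.9897 Im=0.0000

First d^2_{0,0}(β=0.083), then the phase factors e^{-i(0)α} and e^{-i(0)γ}:
With c≡cos(β/2)=0.999139 and s≡sin(β/2)=0.041488, N=[2·2·2·2]^{1/2}=4.000000
Admissible k: 0..2 (factorial args all ≥0)
  k=0: (−1)^0·4.0000/(4)·0.9991^4·0.0415^0 = +0.996560
  k=1: (−1)^1·4.0000/(1)·0.9991^2·0.0415^2 = -0.006873
  k=2: (−1)^2·4.0000/(4)·0.9991^0·0.0415^4 = +0.000003
d^2_{0,0}(0.083) = +0.996560 -0.006873 +0.000003 = +0.989690
Phases: e^{-i·(0)·2.0421}=+1.000000+0.000000i, e^{-i·(0)·2.2947}=+1.000000+0.000000i ⇒ D=+0.989690+0.000000i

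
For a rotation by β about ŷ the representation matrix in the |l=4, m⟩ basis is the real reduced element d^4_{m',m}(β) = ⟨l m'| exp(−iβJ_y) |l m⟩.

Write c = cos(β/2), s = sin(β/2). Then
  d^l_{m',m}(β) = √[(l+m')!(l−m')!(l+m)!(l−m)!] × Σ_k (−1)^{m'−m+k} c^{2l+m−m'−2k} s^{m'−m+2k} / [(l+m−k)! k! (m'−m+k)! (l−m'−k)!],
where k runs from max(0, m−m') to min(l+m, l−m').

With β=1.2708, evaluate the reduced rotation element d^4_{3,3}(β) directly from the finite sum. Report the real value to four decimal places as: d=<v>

d=-0.4941

d^4_{3,3}(β=1.2708) via Wigner's sum:
With c≡cos(β/2)=0.804834 and s≡sin(β/2)=0.593499, N=[5040·1·5040·1]^{1/2}=5040.000000
k: max(0,(3)−(3))=0 … min(4+(3),4−(3))=1
  k=0: (−1)^0·5040.0000/(5040)·0.8048^8·0.5935^0 = +0.176057
  k=1: (−1)^1·5040.0000/(720)·0.8048^6·0.5935^2 = -0.670159
d^4_{3,3}(1.2708) = +0.176057 -0.670159 = -0.494102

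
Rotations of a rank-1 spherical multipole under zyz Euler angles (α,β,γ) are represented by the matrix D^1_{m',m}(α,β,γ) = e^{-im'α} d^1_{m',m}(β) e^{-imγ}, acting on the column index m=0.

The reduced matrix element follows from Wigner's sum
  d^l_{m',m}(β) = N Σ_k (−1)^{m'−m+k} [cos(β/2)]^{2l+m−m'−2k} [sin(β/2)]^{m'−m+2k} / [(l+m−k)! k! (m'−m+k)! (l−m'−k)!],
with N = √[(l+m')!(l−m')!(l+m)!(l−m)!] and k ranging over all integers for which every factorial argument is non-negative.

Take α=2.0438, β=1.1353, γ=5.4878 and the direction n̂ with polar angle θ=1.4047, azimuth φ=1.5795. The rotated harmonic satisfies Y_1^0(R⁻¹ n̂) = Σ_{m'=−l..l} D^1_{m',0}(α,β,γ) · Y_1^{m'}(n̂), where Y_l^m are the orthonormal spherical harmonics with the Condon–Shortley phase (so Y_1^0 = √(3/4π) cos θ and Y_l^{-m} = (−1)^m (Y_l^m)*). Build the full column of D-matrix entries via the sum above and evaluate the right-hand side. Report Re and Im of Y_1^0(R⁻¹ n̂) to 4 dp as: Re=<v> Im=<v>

Need the full column D^1_{m',0} for m'=−1..1 at α=2.0438, β=1.1353, γ=5.4878.
cos(β/2)=0.843167, sin(β/2)=0.537652
d^1_{-1,0}: single k=1 term ⇒ +0.641106;  D = -0.292064+0.570715i
d^1_{0,0}: k∈[0..1] ⇒ +0.710930 -0.289070 = +0.421860;  D = +0.421860+0.000000i
d^1_{1,0}: single k=0 term ⇒ -0.641106;  D = +0.292064+0.570715i
Y_1^{m'}(θ=1.4047,φ=1.5795) and Σ D·Y over m':
  (-0.2921+0.5707i)·(-0.0030-0.3407i)  (+0.4219+0.0000i)·(+0.0808+0.0000i)  (+0.2921+0.5707i)·(+0.0030-0.3407i)
Y_1^0(R⁻¹ n̂) = +0.424727+0.000000i

Re=0.4247 Im=0.0000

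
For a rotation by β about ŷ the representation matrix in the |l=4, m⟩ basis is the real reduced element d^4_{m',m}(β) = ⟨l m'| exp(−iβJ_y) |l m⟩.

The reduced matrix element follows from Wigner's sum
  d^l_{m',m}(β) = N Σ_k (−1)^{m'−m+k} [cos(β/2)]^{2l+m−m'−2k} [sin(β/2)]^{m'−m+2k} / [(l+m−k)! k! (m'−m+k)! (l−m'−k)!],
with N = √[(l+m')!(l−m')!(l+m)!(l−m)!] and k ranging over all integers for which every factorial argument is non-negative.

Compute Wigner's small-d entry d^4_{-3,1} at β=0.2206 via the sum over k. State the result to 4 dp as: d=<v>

d^4_{-3,1}(β=0.2206) via Wigner's sum:
c=cos(0.2206/2)=0.993923, s=sin(0.2206/2)=0.110076; N=√[1·5040·120·6]=1904.940944
Admissible k: 4..5 (factorial args all ≥0)
  k=4: (−1)^0·1904.9409/(144)·0.9939^4·0.1101^4 = +0.001895
  k=5: (−1)^1·1904.9409/(240)·0.9939^2·0.1101^6 = -0.000014
d^4_{-3,1}(0.2206) = +0.001895 -0.000014 = +0.001881

d=0.0019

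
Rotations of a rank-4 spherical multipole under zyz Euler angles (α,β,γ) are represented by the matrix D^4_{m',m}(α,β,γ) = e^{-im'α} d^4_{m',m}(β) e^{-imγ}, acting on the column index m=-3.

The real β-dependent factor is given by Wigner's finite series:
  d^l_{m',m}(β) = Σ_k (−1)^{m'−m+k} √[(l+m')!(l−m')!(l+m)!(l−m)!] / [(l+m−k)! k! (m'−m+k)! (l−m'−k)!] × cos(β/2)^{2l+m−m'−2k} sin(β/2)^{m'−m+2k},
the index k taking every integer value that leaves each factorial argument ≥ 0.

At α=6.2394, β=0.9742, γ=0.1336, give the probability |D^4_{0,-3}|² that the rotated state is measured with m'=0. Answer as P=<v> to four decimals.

Split into d^4_{0,-3}(β=0.9742) × two z-phases.
Half-angle: c=0.883694, s=0.468065. N=√(24·24·1·5040)=1703.830978
Admissible k: 0..1 (factorial args all ≥0)
  k=0: (−1)^3·1703.8310/(144)·0.8837^5·0.4681^3 = -0.653871
  k=1: (−1)^4·1703.8310/(144)·0.8837^3·0.4681^5 = +0.183443
d^4_{0,-3}(0.9742) = -0.653871 +0.183443 = -0.470428
|D^4_{0,-3}|² = |d^4_{0,-3}(β)|² = (-0.470428)² = 0.221303 (the z-rotation phases have unit modulus)

P=0.2213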